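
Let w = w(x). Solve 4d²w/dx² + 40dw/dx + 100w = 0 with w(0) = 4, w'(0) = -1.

Divide through by 4: w'' + 10w' + 25w = 0.
Characteristic equation r² + 10r + 25 = 0 has discriminant (10)² - 4·(25) = 0, so r = -5 is a repeated root.
Hence w_h = (C1 + C2*x)*exp(-5*x).
Apply the initial conditions: w(0) = C1 = 4 and w'(0) = C2 - 5*C1 = -1. Solving gives C1 = 4, C2 = 19.

w = 4*exp(-5*x) + 19*x*exp(-5*x)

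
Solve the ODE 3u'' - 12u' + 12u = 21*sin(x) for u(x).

u = 21*sin(x)/25 + 28*cos(x)/25 + C1*exp(2*x) + C2*x*exp(2*x)

Divide through by 3: u'' - 4u' + 4u = 7*sin(x).
Characteristic equation r² - 4r + 4 = 0 has discriminant (-4)² - 4·(4) = 0, so r = 2 is a repeated root.
Hence u_h = (C1 + C2*x)*exp(2*x).
Try u_p = A*cos(x) + B*sin(x). Substituting and equating the coefficients of cos(x) and sin(x) gives A = 28/25, B = 21/25, so u_p = 21*sin(x)/25 + 28*cos(x)/25.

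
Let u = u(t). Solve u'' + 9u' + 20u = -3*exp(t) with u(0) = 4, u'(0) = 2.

Characteristic equation r² + 9r + 20 = 0 factors as (r + 5)(r + 4) = 0, so r = -5, -4.
Hence u_h = C1*exp(-5*t) + C2*exp(-4*t).
Try u_p = A*exp(t). Substituting into the equation and dividing by exp(t) gives A = -1/10, so u_p = -exp(t)/10.
General solution: u = -exp(t)/10 + C1*exp(-5*t) + C2*exp(-4*t).
Apply the initial conditions: u(0) = -1/10 + C1 + C2 = 4 and u'(0) = -1/10 - 5*C1 - 4*C2 = 2. Solving gives C1 = -37/2, C2 = 113/5.

u = -37*exp(-5*t)/2 - exp(t)/10 + 113*exp(-4*t)/5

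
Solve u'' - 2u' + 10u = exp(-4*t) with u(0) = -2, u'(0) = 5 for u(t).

Characteristic equation r² - 2r + 10 = 0 has discriminant (-2)² - 4·(10) = -36 < 0, so r = 1 ± 3i.
Hence u_h = C1*cos(3*t)*exp(t) + C2*exp(t)*sin(3*t).
Try u_p = A*exp(-4*t). Substituting into the equation and dividing by exp(-4*t) gives A = 1/34, so u_p = exp(-4*t)/34.
General solution: u = exp(-4*t)/34 + C1*cos(3*t)*exp(t) + C2*exp(t)*sin(3*t).
Apply the initial conditions: u(0) = 1/34 + C1 = -2 and u'(0) = -2/17 + C1 + 3*C2 = 5. Solving gives C1 = -69/34, C2 = 81/34.

u = exp(-4*t)/34 - 69*cos(3*t)*exp(t)/34 + 81*exp(t)*sin(3*t)/34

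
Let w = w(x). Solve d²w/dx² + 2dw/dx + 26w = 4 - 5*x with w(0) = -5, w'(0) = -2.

Characteristic equation r² + 2r + 26 = 0 has discriminant (2)² - 4·(26) = -100 < 0, so r = -1 ± 5i.
Hence w_h = C1*cos(5*x)*exp(-x) + C2*exp(-x)*sin(5*x).
For the particular solution try w_p = A0 + A1*x. Substituting and matching coefficients of each power of x gives A0 = 57/338, A1 = -5/26, so w_p = 57/338 - 5*x/26.
General solution: w = 57/338 - 5*x/26 + C1*cos(5*x)*exp(-x) + C2*exp(-x)*sin(5*x).
Apply the initial conditions: w(0) = 57/338 + C1 = -5 and w'(0) = -5/26 - C1 + 5*C2 = -2. Solving gives C1 = -1747/338, C2 = -1179/845.

w = 57/338 - 5*x/26 - 1747*cos(5*x)*exp(-x)/338 - 1179*exp(-x)*sin(5*x)/845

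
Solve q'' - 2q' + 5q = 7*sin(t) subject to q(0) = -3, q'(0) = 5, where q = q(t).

Characteristic equation r² - 2r + 5 = 0 has discriminant (-2)² - 4·(5) = -16 < 0, so r = 1 ± 2i.
Hence q_h = C1*cos(2*t)*exp(t) + C2*exp(t)*sin(2*t).
Try q_p = A*cos(t) + B*sin(t). Substituting and equating the coefficients of cos(t) and sin(t) gives A = 7/10, B = 7/5, so q_p = 7*sin(t)/5 + 7*cos(t)/10.
General solution: q = 7*sin(t)/5 + 7*cos(t)/10 + C1*cos(2*t)*exp(t) + C2*exp(t)*sin(2*t).
Apply the initial conditions: q(0) = 7/10 + C1 = -3 and q'(0) = 7/5 + C1 + 2*C2 = 5. Solving gives C1 = -37/10, C2 = 73/20.

q = 7*sin(t)/5 + 7*cos(t)/10 - 37*cos(2*t)*exp(t)/10 + 73*exp(t)*sin(2*t)/20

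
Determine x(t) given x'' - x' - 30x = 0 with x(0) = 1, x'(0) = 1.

x = 5*exp(-5*t)/11 + 6*exp(6*t)/11

Characteristic equation r² - r - 30 = 0 factors as (r - 6)(r + 5) = 0, so r = 6, -5.
Hence x_h = C1*exp(6*t) + C2*exp(-5*t).
Apply the initial conditions: x(0) = C1 + C2 = 1 and x'(0) = -5*C2 + 6*C1 = 1. Solving gives C1 = 6/11, C2 = 5/11.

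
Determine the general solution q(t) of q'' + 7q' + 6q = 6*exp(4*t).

q = 3*exp(4*t)/25 + C1*exp(-t) + C2*exp(-6*t)

Characteristic equation r² + 7r + 6 = 0 factors as (r + 1)(r + 6) = 0, so r = -1, -6.
Hence q_h = C1*exp(-t) + C2*exp(-6*t).
Try q_p = A*exp(4*t). Substituting into the equation and dividing by exp(4*t) gives A = 3/25, so q_p = 3*exp(4*t)/25.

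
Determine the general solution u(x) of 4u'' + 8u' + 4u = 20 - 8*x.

u = 9 - 2*x + C1*exp(-x) + C2*x*exp(-x)

Divide through by 4: u'' + 2u' + u = 5 - 2*x.
Characteristic equation r² + 2r + 1 = 0 has discriminant (2)² - 4·(1) = 0, so r = -1 is a repeated root.
Hence u_h = (C1 + C2*x)*exp(-x).
For the particular solution try u_p = A0 + A1*x. Substituting and matching coefficients of each power of x gives A0 = 9, A1 = -2, so u_p = 9 - 2*x.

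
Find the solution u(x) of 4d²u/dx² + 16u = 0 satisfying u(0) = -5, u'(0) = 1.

Divide through by 4: u'' + 4u = 0.
Characteristic equation r² + 4 = 0 has discriminant (0)² - 4·(4) = -16 < 0, so r = ± 2i.
Hence u_h = C1*cos(2*x) + C2*sin(2*x).
Apply the initial conditions: u(0) = C1 = -5 and u'(0) = 2*C2 = 1. Solving gives C1 = -5, C2 = 1/2.

u = sin(2*x)/2 - 5*cos(2*x)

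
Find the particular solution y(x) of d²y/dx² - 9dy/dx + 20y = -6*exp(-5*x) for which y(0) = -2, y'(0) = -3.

y = -19*exp(4*x)/3 - exp(-5*x)/15 + 22*exp(5*x)/5

Characteristic equation r² - 9r + 20 = 0 factors as (r - 4)(r - 5) = 0, so r = 4, 5.
Hence y_h = C1*exp(4*x) + C2*exp(5*x).
Try y_p = A*exp(-5*x). Substituting into the equation and dividing by exp(-5*x) gives A = -1/15, so y_p = -exp(-5*x)/15.
General solution: y = -exp(-5*x)/15 + C1*exp(4*x) + C2*exp(5*x).
Apply the initial conditions: y(0) = -1/15 + C1 + C2 = -2 and y'(0) = 1/3 + 4*C1 + 5*C2 = -3. Solving gives C1 = -19/3, C2 = 22/5.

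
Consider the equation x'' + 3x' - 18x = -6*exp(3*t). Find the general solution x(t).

x = C1*exp(3*t) + C2*exp(-6*t) - 2*t*exp(3*t)/3

Characteristic equation r² + 3r - 18 = 0 factors as (r - 3)(r + 6) = 0, so r = 3, -6.
Hence x_h = C1*exp(3*t) + C2*exp(-6*t).
Since exp(3*t) solves the homogeneous equation (r = 3 is a root of multiplicity 1), multiply the trial by t. Try x_p = A*t*exp(3*t). Substituting into the equation and dividing by exp(3*t) gives A = -2/3, so x_p = -2*t*exp(3*t)/3.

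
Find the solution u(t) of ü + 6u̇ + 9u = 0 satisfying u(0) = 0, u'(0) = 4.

Characteristic equation r² + 6r + 9 = 0 has discriminant (6)² - 4·(9) = 0, so r = -3 is a repeated root.
Hence u_h = (C1 + C2*t)*exp(-3*t).
Apply the initial conditions: u(0) = C1 = 0 and u'(0) = C2 - 3*C1 = 4. Solving gives C1 = 0, C2 = 4.

u = 4*t*exp(-3*t)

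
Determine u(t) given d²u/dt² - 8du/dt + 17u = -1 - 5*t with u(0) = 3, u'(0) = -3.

u = -57/289 - 5*t/17 - 4478*exp(4*t)*sin(t)/289 + 924*cos(t)*exp(4*t)/289

Characteristic equation r² - 8r + 17 = 0 has discriminant (-8)² - 4·(17) = -4 < 0, so r = 4 ± i.
Hence u_h = C1*cos(t)*exp(4*t) + C2*exp(4*t)*sin(t).
For the particular solution try u_p = A0 + A1*t. Substituting and matching coefficients of each power of t gives A0 = -57/289, A1 = -5/17, so u_p = -57/289 - 5*t/17.
General solution: u = -57/289 - 5*t/17 + C1*cos(t)*exp(4*t) + C2*exp(4*t)*sin(t).
Apply the initial conditions: u(0) = -57/289 + C1 = 3 and u'(0) = -5/17 + C2 + 4*C1 = -3. Solving gives C1 = 924/289, C2 = -4478/289.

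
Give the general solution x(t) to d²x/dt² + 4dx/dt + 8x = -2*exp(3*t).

Characteristic equation r² + 4r + 8 = 0 has discriminant (4)² - 4·(8) = -16 < 0, so r = -2 ± 2i.
Hence x_h = C1*cos(2*t)*exp(-2*t) + C2*exp(-2*t)*sin(2*t).
Try x_p = A*exp(3*t). Substituting into the equation and dividing by exp(3*t) gives A = -2/29, so x_p = -2*exp(3*t)/29.

x = -2*exp(3*t)/29 + C1*cos(2*t)*exp(-2*t) + C2*exp(-2*t)*sin(2*t)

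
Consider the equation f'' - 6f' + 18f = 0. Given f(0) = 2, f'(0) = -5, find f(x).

f = 2*cos(3*x)*exp(3*x) - 11*exp(3*x)*sin(3*x)/3

Characteristic equation r² - 6r + 18 = 0 has discriminant (-6)² - 4·(18) = -36 < 0, so r = 3 ± 3i.
Hence f_h = C1*cos(3*x)*exp(3*x) + C2*exp(3*x)*sin(3*x).
Apply the initial conditions: f(0) = C1 = 2 and f'(0) = 3*C1 + 3*C2 = -5. Solving gives C1 = 2, C2 = -11/3.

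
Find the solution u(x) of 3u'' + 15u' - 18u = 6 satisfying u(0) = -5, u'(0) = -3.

Divide through by 3: u'' + 5u' - 6u = 2.
Characteristic equation r² + 5r - 6 = 0 factors as (r + 6)(r - 1) = 0, so r = -6, 1.
Hence u_h = C1*exp(-6*x) + C2*exp(x).
For the particular solution try u_p = A0. Substituting and matching coefficients of each power of x gives A0 = -1/3, so u_p = -1/3.
General solution: u = -1/3 + C1*exp(-6*x) + C2*exp(x).
Apply the initial conditions: u(0) = -1/3 + C1 + C2 = -5 and u'(0) = C2 - 6*C1 = -3. Solving gives C1 = -5/21, C2 = -31/7.

u = -1/3 - 31*exp(x)/7 - 5*exp(-6*x)/21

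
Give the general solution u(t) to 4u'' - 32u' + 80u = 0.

u = C1*cos(2*t)*exp(4*t) + C2*exp(4*t)*sin(2*t)

Divide through by 4: u'' - 8u' + 20u = 0.
Characteristic equation r² - 8r + 20 = 0 has discriminant (-8)² - 4·(20) = -16 < 0, so r = 4 ± 2i.
Hence u_h = C1*cos(2*t)*exp(4*t) + C2*exp(4*t)*sin(2*t).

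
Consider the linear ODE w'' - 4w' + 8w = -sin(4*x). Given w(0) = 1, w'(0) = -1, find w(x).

Characteristic equation r² - 4r + 8 = 0 has discriminant (-4)² - 4·(8) = -16 < 0, so r = 2 ± 2i.
Hence w_h = C1*cos(2*x)*exp(2*x) + C2*exp(2*x)*sin(2*x).
Try w_p = A*cos(4*x) + B*sin(4*x). Substituting and equating the coefficients of cos(4x) and sin(4x) gives A = -1/20, B = 1/40, so w_p = -cos(4*x)/20 + sin(4*x)/40.
General solution: w = -cos(4*x)/20 + sin(4*x)/40 + C1*cos(2*x)*exp(2*x) + C2*exp(2*x)*sin(2*x).
Apply the initial conditions: w(0) = -1/20 + C1 = 1 and w'(0) = 1/10 + 2*C1 + 2*C2 = -1. Solving gives C1 = 21/20, C2 = -8/5.

w = -cos(4*x)/20 + sin(4*x)/40 - 8*exp(2*x)*sin(2*x)/5 + 21*cos(2*x)*exp(2*x)/20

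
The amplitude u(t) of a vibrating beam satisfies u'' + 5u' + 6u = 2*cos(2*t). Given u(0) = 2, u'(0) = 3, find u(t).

u = -85*exp(-3*t)/13 + cos(2*t)/26 + 5*sin(2*t)/26 + 17*exp(-2*t)/2

Characteristic equation r² + 5r + 6 = 0 factors as (r + 3)(r + 2) = 0, so r = -3, -2.
Hence u_h = C1*exp(-3*t) + C2*exp(-2*t).
Try u_p = A*cos(2*t) + B*sin(2*t). Substituting and equating the coefficients of cos(2t) and sin(2t) gives A = 1/26, B = 5/26, so u_p = cos(2*t)/26 + 5*sin(2*t)/26.
General solution: u = cos(2*t)/26 + 5*sin(2*t)/26 + C1*exp(-3*t) + C2*exp(-2*t).
Apply the initial conditions: u(0) = 1/26 + C1 + C2 = 2 and u'(0) = 5/13 - 3*C1 - 2*C2 = 3. Solving gives C1 = -85/13, C2 = 17/2.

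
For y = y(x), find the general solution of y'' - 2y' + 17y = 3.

y = 3/17 + C1*cos(4*x)*exp(x) + C2*exp(x)*sin(4*x)

Characteristic equation r² - 2r + 17 = 0 has discriminant (-2)² - 4·(17) = -64 < 0, so r = 1 ± 4i.
Hence y_h = C1*cos(4*x)*exp(x) + C2*exp(x)*sin(4*x).
For the particular solution try y_p = A0. Substituting and matching coefficients of each power of x gives A0 = 3/17, so y_p = 3/17.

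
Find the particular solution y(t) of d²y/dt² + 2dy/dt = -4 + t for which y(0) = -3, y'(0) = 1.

Characteristic equation r² + 2r = 0 factors as (r + 2)r = 0, so r = -2, 0.
Hence y_h = C1*exp(-2*t) + C2.
Since 0 is a characteristic root (multiplicity 1), multiply the polynomial trial by t: try y_p = t*(A0 + A1*t). Substituting and matching coefficients of each power of t gives A0 = -9/4, A1 = 1/4, so y_p = -9*t/4 + t^2/4.
General solution: y = C2 - 9*t/4 + t^2/4 + C1*exp(-2*t).
Apply the initial conditions: y(0) = C1 + C2 = -3 and y'(0) = -9/4 - 2*C1 = 1. Solving gives C1 = -13/8, C2 = -11/8.

y = -11/8 - 13*exp(-2*t)/8 - 9*t/4 + t**2/4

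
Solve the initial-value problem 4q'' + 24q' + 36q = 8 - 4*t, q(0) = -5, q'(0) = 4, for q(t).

Divide through by 4: q'' + 6q' + 9q = 2 - t.
Characteristic equation r² + 6r + 9 = 0 has discriminant (6)² - 4·(9) = 0, so r = -3 is a repeated root.
Hence q_h = (C1 + C2*t)*exp(-3*t).
For the particular solution try q_p = A0 + A1*t. Substituting and matching coefficients of each power of t gives A0 = 8/27, A1 = -1/9, so q_p = 8/27 - t/9.
General solution: q = 8/27 - t/9 + C1*exp(-3*t) + C2*t*exp(-3*t).
Apply the initial conditions: q(0) = 8/27 + C1 = -5 and q'(0) = -1/9 + C2 - 3*C1 = 4. Solving gives C1 = -143/27, C2 = -106/9.

q = 8/27 - 143*exp(-3*t)/27 - t/9 - 106*t*exp(-3*t)/9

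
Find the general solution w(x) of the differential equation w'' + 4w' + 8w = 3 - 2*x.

Characteristic equation r² + 4r + 8 = 0 has discriminant (4)² - 4·(8) = -16 < 0, so r = -2 ± 2i.
Hence w_h = C1*cos(2*x)*exp(-2*x) + C2*exp(-2*x)*sin(2*x).
For the particular solution try w_p = A0 + A1*x. Substituting and matching coefficients of each power of x gives A0 = 1/2, A1 = -1/4, so w_p = 1/2 - x/4.

w = 1/2 - x/4 + C1*cos(2*x)*exp(-2*x) + C2*exp(-2*x)*sin(2*x)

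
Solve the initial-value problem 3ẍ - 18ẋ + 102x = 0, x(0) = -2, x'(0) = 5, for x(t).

Divide through by 3: x'' - 6x' + 34x = 0.
Characteristic equation r² - 6r + 34 = 0 has discriminant (-6)² - 4·(34) = -100 < 0, so r = 3 ± 5i.
Hence x_h = C1*cos(5*t)*exp(3*t) + C2*exp(3*t)*sin(5*t).
Apply the initial conditions: x(0) = C1 = -2 and x'(0) = 3*C1 + 5*C2 = 5. Solving gives C1 = -2, C2 = 11/5.

x = -2*cos(5*t)*exp(3*t) + 11*exp(3*t)*sin(5*t)/5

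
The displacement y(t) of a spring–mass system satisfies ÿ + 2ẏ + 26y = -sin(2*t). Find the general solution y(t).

Characteristic equation r² + 2r + 26 = 0 has discriminant (2)² - 4·(26) = -100 < 0, so r = -1 ± 5i.
Hence y_h = C1*cos(5*t)*exp(-t) + C2*exp(-t)*sin(5*t).
Try y_p = A*cos(2*t) + B*sin(2*t). Substituting and equating the coefficients of cos(2t) and sin(2t) gives A = 1/125, B = -11/250, so y_p = -11*sin(2*t)/250 + cos(2*t)/125.

y = -11*sin(2*t)/250 + cos(2*t)/125 + C1*cos(5*t)*exp(-t) + C2*exp(-t)*sin(5*t)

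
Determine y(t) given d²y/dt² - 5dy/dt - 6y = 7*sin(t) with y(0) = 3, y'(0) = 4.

y = -49*sin(t)/74 + 3*exp(-t)/2 + 35*cos(t)/74 + 38*exp(6*t)/37

Characteristic equation r² - 5r - 6 = 0 factors as (r + 1)(r - 6) = 0, so r = -1, 6.
Hence y_h = C1*exp(-t) + C2*exp(6*t).
Try y_p = A*cos(t) + B*sin(t). Substituting and equating the coefficients of cos(t) and sin(t) gives A = 35/74, B = -49/74, so y_p = -49*sin(t)/74 + 35*cos(t)/74.
General solution: y = -49*sin(t)/74 + 35*cos(t)/74 + C1*exp(-t) + C2*exp(6*t).
Apply the initial conditions: y(0) = 35/74 + C1 + C2 = 3 and y'(0) = -49/74 - C1 + 6*C2 = 4. Solving gives C1 = 3/2, C2 = 38/37.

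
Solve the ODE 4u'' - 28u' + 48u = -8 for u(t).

Divide through by 4: u'' - 7u' + 12u = -2.
Characteristic equation r² - 7r + 12 = 0 factors as (r - 4)(r - 3) = 0, so r = 4, 3.
Hence u_h = C1*exp(4*t) + C2*exp(3*t).
For the particular solution try u_p = A0. Substituting and matching coefficients of each power of t gives A0 = -1/6, so u_p = -1/6.

u = -1/6 + C1*exp(4*t) + C2*exp(3*t)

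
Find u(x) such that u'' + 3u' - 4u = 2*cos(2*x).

Characteristic equation r² + 3r - 4 = 0 factors as (r - 1)(r + 4) = 0, so r = 1, -4.
Hence u_h = C1*exp(x) + C2*exp(-4*x).
Try u_p = A*cos(2*x) + B*sin(2*x). Substituting and equating the coefficients of cos(2x) and sin(2x) gives A = -4/25, B = 3/25, so u_p = -4*cos(2*x)/25 + 3*sin(2*x)/25.

u = -4*cos(2*x)/25 + 3*sin(2*x)/25 + C1*exp(x) + C2*exp(-4*x)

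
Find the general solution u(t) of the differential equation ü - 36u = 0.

u = C1*exp(-6*t) + C2*exp(6*t)

Characteristic equation r² - 36 = 0 factors as (r + 6)(r - 6) = 0, so r = -6, 6.
Hence u_h = C1*exp(-6*t) + C2*exp(6*t).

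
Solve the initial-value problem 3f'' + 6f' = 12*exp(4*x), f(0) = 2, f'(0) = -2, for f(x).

f = 1/2 + exp(4*x)/6 + 4*exp(-2*x)/3

Divide through by 3: f'' + 2f' = 4*exp(4*x).
Characteristic equation r² + 2r = 0 factors as (r + 2)r = 0, so r = -2, 0.
Hence f_h = C1*exp(-2*x) + C2.
Try f_p = A*exp(4*x). Substituting into the equation and dividing by exp(4*x) gives A = 1/6, so f_p = exp(4*x)/6.
General solution: f = C2 + exp(4*x)/6 + C1*exp(-2*x).
Apply the initial conditions: f(0) = 1/6 + C1 + C2 = 2 and f'(0) = 2/3 - 2*C1 = -2. Solving gives C1 = 4/3, C2 = 1/2.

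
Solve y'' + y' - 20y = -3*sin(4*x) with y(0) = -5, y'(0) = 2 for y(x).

Characteristic equation r² + r - 20 = 0 factors as (r - 4)(r + 5) = 0, so r = 4, -5.
Hence y_h = C1*exp(4*x) + C2*exp(-5*x).
Try y_p = A*cos(4*x) + B*sin(4*x). Substituting and equating the coefficients of cos(4x) and sin(4x) gives A = 3/328, B = 27/328, so y_p = 3*cos(4*x)/328 + 27*sin(4*x)/328.
General solution: y = 3*cos(4*x)/328 + 27*sin(4*x)/328 + C1*exp(4*x) + C2*exp(-5*x).
Apply the initial conditions: y(0) = 3/328 + C1 + C2 = -5 and y'(0) = 27/82 - 5*C2 + 4*C1 = 2. Solving gives C1 = -187/72, C2 = -890/369.

y = -890*exp(-5*x)/369 - 187*exp(4*x)/72 + 3*cos(4*x)/328 + 27*sin(4*x)/328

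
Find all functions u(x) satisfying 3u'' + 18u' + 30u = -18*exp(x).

Divide through by 3: u'' + 6u' + 10u = -6*exp(x).
Characteristic equation r² + 6r + 10 = 0 has discriminant (6)² - 4·(10) = -4 < 0, so r = -3 ± i.
Hence u_h = C1*cos(x)*exp(-3*x) + C2*exp(-3*x)*sin(x).
Try u_p = A*exp(x). Substituting into the equation and dividing by exp(x) gives A = -6/17, so u_p = -6*exp(x)/17.

u = -6*exp(x)/17 + C1*cos(x)*exp(-3*x) + C2*exp(-3*x)*sin(x)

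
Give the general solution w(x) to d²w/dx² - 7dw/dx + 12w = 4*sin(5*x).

w = -26*sin(5*x)/697 + 70*cos(5*x)/697 + C1*exp(3*x) + C2*exp(4*x)

Characteristic equation r² - 7r + 12 = 0 factors as (r - 3)(r - 4) = 0, so r = 3, 4.
Hence w_h = C1*exp(3*x) + C2*exp(4*x).
Try w_p = A*cos(5*x) + B*sin(5*x). Substituting and equating the coefficients of cos(5x) and sin(5x) gives A = 70/697, B = -26/697, so w_p = -26*sin(5*x)/697 + 70*cos(5*x)/697.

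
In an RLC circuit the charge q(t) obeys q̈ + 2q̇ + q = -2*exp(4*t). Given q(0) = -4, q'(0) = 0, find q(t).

q = -98*exp(-t)/25 - 2*exp(4*t)/25 - 18*t*exp(-t)/5

Characteristic equation r² + 2r + 1 = 0 has discriminant (2)² - 4·(1) = 0, so r = -1 is a repeated root.
Hence q_h = (C1 + C2*t)*exp(-t).
Try q_p = A*exp(4*t). Substituting into the equation and dividing by exp(4*t) gives A = -2/25, so q_p = -2*exp(4*t)/25.
General solution: q = -2*exp(4*t)/25 + C1*exp(-t) + C2*t*exp(-t).
Apply the initial conditions: q(0) = -2/25 + C1 = -4 and q'(0) = -8/25 + C2 - C1 = 0. Solving gives C1 = -98/25, C2 = -18/5.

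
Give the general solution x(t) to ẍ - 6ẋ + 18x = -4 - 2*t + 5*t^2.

Characteristic equation r² - 6r + 18 = 0 has discriminant (-6)² - 4·(18) = -36 < 0, so r = 3 ± 3i.
Hence x_h = C1*cos(3*t)*exp(3*t) + C2*exp(3*t)*sin(3*t).
For the particular solution try x_p = A0 + A1*t + A2*t^2. Substituting and matching coefficients of each power of t gives A0 = -37/162, A1 = 2/27, A2 = 5/18, so x_p = -37/162 + 2*t/27 + 5*t^2/18.

x = -37/162 + 2*t/27 + 5*t**2/18 + C1*cos(3*t)*exp(3*t) + C2*exp(3*t)*sin(3*t)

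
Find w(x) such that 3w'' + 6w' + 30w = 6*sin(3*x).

w = -12*cos(3*x)/37 + 2*sin(3*x)/37 + C1*cos(3*x)*exp(-x) + C2*exp(-x)*sin(3*x)

Divide through by 3: w'' + 2w' + 10w = 2*sin(3*x).
Characteristic equation r² + 2r + 10 = 0 has discriminant (2)² - 4·(10) = -36 < 0, so r = -1 ± 3i.
Hence w_h = C1*cos(3*x)*exp(-x) + C2*exp(-x)*sin(3*x).
Try w_p = A*cos(3*x) + B*sin(3*x). Substituting and equating the coefficients of cos(3x) and sin(3x) gives A = -12/37, B = 2/37, so w_p = -12*cos(3*x)/37 + 2*sin(3*x)/37.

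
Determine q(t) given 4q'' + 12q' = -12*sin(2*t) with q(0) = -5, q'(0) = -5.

q = -43/6 + 3*sin(2*t)/13 + 9*cos(2*t)/26 + 71*exp(-3*t)/39

Divide through by 4: q'' + 3q' = -3*sin(2*t).
Characteristic equation r² + 3r = 0 factors as (r + 3)r = 0, so r = -3, 0.
Hence q_h = C1*exp(-3*t) + C2.
Try q_p = A*cos(2*t) + B*sin(2*t). Substituting and equating the coefficients of cos(2t) and sin(2t) gives A = 9/26, B = 3/13, so q_p = 3*sin(2*t)/13 + 9*cos(2*t)/26.
General solution: q = C2 + 3*sin(2*t)/13 + 9*cos(2*t)/26 + C1*exp(-3*t).
Apply the initial conditions: q(0) = 9/26 + C1 + C2 = -5 and q'(0) = 6/13 - 3*C1 = -5. Solving gives C1 = 71/39, C2 = -43/6.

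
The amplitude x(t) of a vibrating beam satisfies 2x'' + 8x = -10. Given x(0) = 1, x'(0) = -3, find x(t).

x = -5/4 - 3*sin(2*t)/2 + 9*cos(2*t)/4

Divide through by 2: x'' + 4x = -5.
Characteristic equation r² + 4 = 0 has discriminant (0)² - 4·(4) = -16 < 0, so r = ± 2i.
Hence x_h = C1*cos(2*t) + C2*sin(2*t).
For the particular solution try x_p = A0. Substituting and matching coefficients of each power of t gives A0 = -5/4, so x_p = -5/4.
General solution: x = -5/4 + C1*cos(2*t) + C2*sin(2*t).
Apply the initial conditions: x(0) = -5/4 + C1 = 1 and x'(0) = 2*C2 = -3. Solving gives C1 = 9/4, C2 = -3/2.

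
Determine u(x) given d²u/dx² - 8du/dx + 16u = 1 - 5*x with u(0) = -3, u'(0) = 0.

Characteristic equation r² - 8r + 16 = 0 has discriminant (-8)² - 4·(16) = 0, so r = 4 is a repeated root.
Hence u_h = (C1 + C2*x)*exp(4*x).
For the particular solution try u_p = A0 + A1*x. Substituting and matching coefficients of each power of x gives A0 = -3/32, A1 = -5/16, so u_p = -3/32 - 5*x/16.
General solution: u = -3/32 - 5*x/16 + C1*exp(4*x) + C2*x*exp(4*x).
Apply the initial conditions: u(0) = -3/32 + C1 = -3 and u'(0) = -5/16 + C2 + 4*C1 = 0. Solving gives C1 = -93/32, C2 = 191/16.

u = -3/32 - 93*exp(4*x)/32 - 5*x/16 + 191*x*exp(4*x)/16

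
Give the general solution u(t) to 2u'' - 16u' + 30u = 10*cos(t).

u = -2*sin(t)/13 + 7*cos(t)/26 + C1*exp(5*t) + C2*exp(3*t)

Divide through by 2: u'' - 8u' + 15u = 5*cos(t).
Characteristic equation r² - 8r + 15 = 0 factors as (r - 5)(r - 3) = 0, so r = 5, 3.
Hence u_h = C1*exp(5*t) + C2*exp(3*t).
Try u_p = A*cos(t) + B*sin(t). Substituting and equating the coefficients of cos(t) and sin(t) gives A = 7/26, B = -2/13, so u_p = -2*sin(t)/13 + 7*cos(t)/26.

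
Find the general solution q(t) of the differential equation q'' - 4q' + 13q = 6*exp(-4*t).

Characteristic equation r² - 4r + 13 = 0 has discriminant (-4)² - 4·(13) = -36 < 0, so r = 2 ± 3i.
Hence q_h = C1*cos(3*t)*exp(2*t) + C2*exp(2*t)*sin(3*t).
Try q_p = A*exp(-4*t). Substituting into the equation and dividing by exp(-4*t) gives A = 2/15, so q_p = 2*exp(-4*t)/15.

q = 2*exp(-4*t)/15 + C1*cos(3*t)*exp(2*t) + C2*exp(2*t)*sin(3*t)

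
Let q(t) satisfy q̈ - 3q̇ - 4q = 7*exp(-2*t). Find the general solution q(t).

q = 7*exp(-2*t)/6 + C1*exp(4*t) + C2*exp(-t)

Characteristic equation r² - 3r - 4 = 0 factors as (r - 4)(r + 1) = 0, so r = 4, -1.
Hence q_h = C1*exp(4*t) + C2*exp(-t).
Try q_p = A*exp(-2*t). Substituting into the equation and dividing by exp(-2*t) gives A = 7/6, so q_p = 7*exp(-2*t)/6.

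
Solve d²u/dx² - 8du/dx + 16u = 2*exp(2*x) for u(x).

u = exp(2*x)/2 + C1*exp(4*x) + C2*x*exp(4*x)

Characteristic equation r² - 8r + 16 = 0 has discriminant (-8)² - 4·(16) = 0, so r = 4 is a repeated root.
Hence u_h = (C1 + C2*x)*exp(4*x).
Try u_p = A*exp(2*x). Substituting into the equation and dividing by exp(2*x) gives A = 1/2, so u_p = exp(2*x)/2.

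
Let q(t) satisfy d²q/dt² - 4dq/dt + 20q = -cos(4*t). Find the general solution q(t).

q = -cos(4*t)/68 + sin(4*t)/17 + C1*cos(4*t)*exp(2*t) + C2*exp(2*t)*sin(4*t)

Characteristic equation r² - 4r + 20 = 0 has discriminant (-4)² - 4·(20) = -64 < 0, so r = 2 ± 4i.
Hence q_h = C1*cos(4*t)*exp(2*t) + C2*exp(2*t)*sin(4*t).
Try q_p = A*cos(4*t) + B*sin(4*t). Substituting and equating the coefficients of cos(4t) and sin(4t) gives A = -1/68, B = 1/17, so q_p = -cos(4*t)/68 + sin(4*t)/17.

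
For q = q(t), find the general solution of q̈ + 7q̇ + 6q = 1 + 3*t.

q = -5/12 + t/2 + C1*exp(-t) + C2*exp(-6*t)

Characteristic equation r² + 7r + 6 = 0 factors as (r + 1)(r + 6) = 0, so r = -1, -6.
Hence q_h = C1*exp(-t) + C2*exp(-6*t).
For the particular solution try q_p = A0 + A1*t. Substituting and matching coefficients of each power of t gives A0 = -5/12, A1 = 1/2, so q_p = -5/12 + t/2.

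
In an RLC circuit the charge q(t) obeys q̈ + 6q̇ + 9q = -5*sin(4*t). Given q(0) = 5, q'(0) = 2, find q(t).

q = 7*sin(4*t)/125 + 24*cos(4*t)/125 + 601*exp(-3*t)/125 + 81*t*exp(-3*t)/5

Characteristic equation r² + 6r + 9 = 0 has discriminant (6)² - 4·(9) = 0, so r = -3 is a repeated root.
Hence q_h = (C1 + C2*t)*exp(-3*t).
Try q_p = A*cos(4*t) + B*sin(4*t). Substituting and equating the coefficients of cos(4t) and sin(4t) gives A = 24/125, B = 7/125, so q_p = 7*sin(4*t)/125 + 24*cos(4*t)/125.
General solution: q = 7*sin(4*t)/125 + 24*cos(4*t)/125 + C1*exp(-3*t) + C2*t*exp(-3*t).
Apply the initial conditions: q(0) = 24/125 + C1 = 5 and q'(0) = 28/125 + C2 - 3*C1 = 2. Solving gives C1 = 601/125, C2 = 81/5.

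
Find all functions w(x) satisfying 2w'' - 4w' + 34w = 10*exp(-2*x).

w = exp(-2*x)/5 + C1*cos(4*x)*exp(x) + C2*exp(x)*sin(4*x)

Divide through by 2: w'' - 2w' + 17w = 5*exp(-2*x).
Characteristic equation r² - 2r + 17 = 0 has discriminant (-2)² - 4·(17) = -64 < 0, so r = 1 ± 4i.
Hence w_h = C1*cos(4*x)*exp(x) + C2*exp(x)*sin(4*x).
Try w_p = A*exp(-2*x). Substituting into the equation and dividing by exp(-2*x) gives A = 1/5, so w_p = exp(-2*x)/5.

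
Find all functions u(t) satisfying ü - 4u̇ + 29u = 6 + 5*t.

Characteristic equation r² - 4r + 29 = 0 has discriminant (-4)² - 4·(29) = -100 < 0, so r = 2 ± 5i.
Hence u_h = C1*cos(5*t)*exp(2*t) + C2*exp(2*t)*sin(5*t).
For the particular solution try u_p = A0 + A1*t. Substituting and matching coefficients of each power of t gives A0 = 194/841, A1 = 5/29, so u_p = 194/841 + 5*t/29.

u = 194/841 + 5*t/29 + C1*cos(5*t)*exp(2*t) + C2*exp(2*t)*sin(5*t)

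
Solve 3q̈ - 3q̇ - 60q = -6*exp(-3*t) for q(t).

Divide through by 3: q'' - q' - 20q = -2*exp(-3*t).
Characteristic equation r² - r - 20 = 0 factors as (r - 5)(r + 4) = 0, so r = 5, -4.
Hence q_h = C1*exp(5*t) + C2*exp(-4*t).
Try q_p = A*exp(-3*t). Substituting into the equation and dividing by exp(-3*t) gives A = 1/4, so q_p = exp(-3*t)/4.

q = exp(-3*t)/4 + C1*exp(5*t) + C2*exp(-4*t)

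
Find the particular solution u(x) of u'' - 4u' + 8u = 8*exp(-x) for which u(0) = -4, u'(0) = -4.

u = 8*exp(-x)/13 - 60*cos(2*x)*exp(2*x)/13 + 38*exp(2*x)*sin(2*x)/13

Characteristic equation r² - 4r + 8 = 0 has discriminant (-4)² - 4·(8) = -16 < 0, so r = 2 ± 2i.
Hence u_h = C1*cos(2*x)*exp(2*x) + C2*exp(2*x)*sin(2*x).
Try u_p = A*exp(-x). Substituting into the equation and dividing by exp(-x) gives A = 8/13, so u_p = 8*exp(-x)/13.
General solution: u = 8*exp(-x)/13 + C1*cos(2*x)*exp(2*x) + C2*exp(2*x)*sin(2*x).
Apply the initial conditions: u(0) = 8/13 + C1 = -4 and u'(0) = -8/13 + 2*C1 + 2*C2 = -4. Solving gives C1 = -60/13, C2 = 38/13.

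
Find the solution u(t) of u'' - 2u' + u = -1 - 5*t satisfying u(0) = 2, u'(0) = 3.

u = -11 - 5*t + 13*exp(t) - 5*t*exp(t)

Characteristic equation r² - 2r + 1 = 0 has discriminant (-2)² - 4·(1) = 0, so r = 1 is a repeated root.
Hence u_h = (C1 + C2*t)*exp(t).
For the particular solution try u_p = A0 + A1*t. Substituting and matching coefficients of each power of t gives A0 = -11, A1 = -5, so u_p = -11 - 5*t.
General solution: u = -11 - 5*t + C1*exp(t) + C2*t*exp(t).
Apply the initial conditions: u(0) = -11 + C1 = 2 and u'(0) = -5 + C1 + C2 = 3. Solving gives C1 = 13, C2 = -5.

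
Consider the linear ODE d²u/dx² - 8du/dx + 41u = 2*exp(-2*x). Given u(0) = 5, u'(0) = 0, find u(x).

u = 2*exp(-2*x)/61 - 1208*exp(4*x)*sin(5*x)/305 + 303*cos(5*x)*exp(4*x)/61

Characteristic equation r² - 8r + 41 = 0 has discriminant (-8)² - 4·(41) = -100 < 0, so r = 4 ± 5i.
Hence u_h = C1*cos(5*x)*exp(4*x) + C2*exp(4*x)*sin(5*x).
Try u_p = A*exp(-2*x). Substituting into the equation and dividing by exp(-2*x) gives A = 2/61, so u_p = 2*exp(-2*x)/61.
General solution: u = 2*exp(-2*x)/61 + C1*cos(5*x)*exp(4*x) + C2*exp(4*x)*sin(5*x).
Apply the initial conditions: u(0) = 2/61 + C1 = 5 and u'(0) = -4/61 + 4*C1 + 5*C2 = 0. Solving gives C1 = 303/61, C2 = -1208/305.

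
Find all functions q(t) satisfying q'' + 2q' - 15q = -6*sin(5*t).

Characteristic equation r² + 2r - 15 = 0 factors as (r - 3)(r + 5) = 0, so r = 3, -5.
Hence q_h = C1*exp(3*t) + C2*exp(-5*t).
Try q_p = A*cos(5*t) + B*sin(5*t). Substituting and equating the coefficients of cos(5t) and sin(5t) gives A = 3/85, B = 12/85, so q_p = 3*cos(5*t)/85 + 12*sin(5*t)/85.

q = 3*cos(5*t)/85 + 12*sin(5*t)/85 + C1*exp(3*t) + C2*exp(-5*t)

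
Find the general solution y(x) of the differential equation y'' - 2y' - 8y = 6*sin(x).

Characteristic equation r² - 2r - 8 = 0 factors as (r - 4)(r + 2) = 0, so r = 4, -2.
Hence y_h = C1*exp(4*x) + C2*exp(-2*x).
Try y_p = A*cos(x) + B*sin(x). Substituting and equating the coefficients of cos(x) and sin(x) gives A = 12/85, B = -54/85, so y_p = -54*sin(x)/85 + 12*cos(x)/85.

y = -54*sin(x)/85 + 12*cos(x)/85 + C1*exp(4*x) + C2*exp(-2*x)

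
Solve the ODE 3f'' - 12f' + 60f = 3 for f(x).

Divide through by 3: f'' - 4f' + 20f = 1.
Characteristic equation r² - 4r + 20 = 0 has discriminant (-4)² - 4·(20) = -64 < 0, so r = 2 ± 4i.
Hence f_h = C1*cos(4*x)*exp(2*x) + C2*exp(2*x)*sin(4*x).
For the particular solution try f_p = A0. Substituting and matching coefficients of each power of x gives A0 = 1/20, so f_p = 1/20.

f = 1/20 + C1*cos(4*x)*exp(2*x) + C2*exp(2*x)*sin(4*x)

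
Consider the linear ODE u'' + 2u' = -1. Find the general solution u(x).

u = C2 - x/2 + C1*exp(-2*x)

Characteristic equation r² + 2r = 0 factors as (r + 2)r = 0, so r = -2, 0.
Hence u_h = C1*exp(-2*x) + C2.
Since 1 solves the homogeneous equation (r = 0 is a root of multiplicity 1), multiply the trial by x. Try u_p = A*x. Substituting into the equation and dividing by 1 gives A = -1/2, so u_p = -x/2.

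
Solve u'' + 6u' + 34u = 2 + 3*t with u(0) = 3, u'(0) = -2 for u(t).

Characteristic equation r² + 6r + 34 = 0 has discriminant (6)² - 4·(34) = -100 < 0, so r = -3 ± 5i.
Hence u_h = C1*cos(5*t)*exp(-3*t) + C2*exp(-3*t)*sin(5*t).
For the particular solution try u_p = A0 + A1*t. Substituting and matching coefficients of each power of t gives A0 = 25/578, A1 = 3/34, so u_p = 25/578 + 3*t/34.
General solution: u = 25/578 + 3*t/34 + C1*cos(5*t)*exp(-3*t) + C2*exp(-3*t)*sin(5*t).
Apply the initial conditions: u(0) = 25/578 + C1 = 3 and u'(0) = 3/34 - 3*C1 + 5*C2 = -2. Solving gives C1 = 1709/578, C2 = 392/289.

u = 25/578 + 3*t/34 + 392*exp(-3*t)*sin(5*t)/289 + 1709*cos(5*t)*exp(-3*t)/578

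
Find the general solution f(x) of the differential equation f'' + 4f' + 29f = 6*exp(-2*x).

f = 6*exp(-2*x)/25 + C1*cos(5*x)*exp(-2*x) + C2*exp(-2*x)*sin(5*x)

Characteristic equation r² + 4r + 29 = 0 has discriminant (4)² - 4·(29) = -100 < 0, so r = -2 ± 5i.
Hence f_h = C1*cos(5*x)*exp(-2*x) + C2*exp(-2*x)*sin(5*x).
Try f_p = A*exp(-2*x). Substituting into the equation and dividing by exp(-2*x) gives A = 6/25, so f_p = 6*exp(-2*x)/25.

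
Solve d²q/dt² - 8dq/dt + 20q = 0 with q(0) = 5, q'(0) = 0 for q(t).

Characteristic equation r² - 8r + 20 = 0 has discriminant (-8)² - 4·(20) = -16 < 0, so r = 4 ± 2i.
Hence q_h = C1*cos(2*t)*exp(4*t) + C2*exp(4*t)*sin(2*t).
Apply the initial conditions: q(0) = C1 = 5 and q'(0) = 2*C2 + 4*C1 = 0. Solving gives C1 = 5, C2 = -10.

q = -10*exp(4*t)*sin(2*t) + 5*cos(2*t)*exp(4*t)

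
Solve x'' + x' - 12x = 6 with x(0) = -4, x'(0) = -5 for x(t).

x = -1/2 - 19*exp(3*t)/7 - 11*exp(-4*t)/14

Characteristic equation r² + r - 12 = 0 factors as (r - 3)(r + 4) = 0, so r = 3, -4.
Hence x_h = C1*exp(3*t) + C2*exp(-4*t).
For the particular solution try x_p = A0. Substituting and matching coefficients of each power of t gives A0 = -1/2, so x_p = -1/2.
General solution: x = -1/2 + C1*exp(3*t) + C2*exp(-4*t).
Apply the initial conditions: x(0) = -1/2 + C1 + C2 = -4 and x'(0) = -4*C2 + 3*C1 = -5. Solving gives C1 = -19/7, C2 = -11/14.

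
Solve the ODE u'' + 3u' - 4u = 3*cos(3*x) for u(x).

u = -39*cos(3*x)/250 + 27*sin(3*x)/250 + C1*exp(-4*x) + C2*exp(x)

Characteristic equation r² + 3r - 4 = 0 factors as (r + 4)(r - 1) = 0, so r = -4, 1.
Hence u_h = C1*exp(-4*x) + C2*exp(x).
Try u_p = A*cos(3*x) + B*sin(3*x). Substituting and equating the coefficients of cos(3x) and sin(3x) gives A = -39/250, B = 27/250, so u_p = -39*cos(3*x)/250 + 27*sin(3*x)/250.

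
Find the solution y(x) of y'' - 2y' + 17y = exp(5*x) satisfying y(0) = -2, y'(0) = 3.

y = exp(5*x)/32 - 65*cos(4*x)*exp(x)/32 + 39*exp(x)*sin(4*x)/32

Characteristic equation r² - 2r + 17 = 0 has discriminant (-2)² - 4·(17) = -64 < 0, so r = 1 ± 4i.
Hence y_h = C1*cos(4*x)*exp(x) + C2*exp(x)*sin(4*x).
Try y_p = A*exp(5*x). Substituting into the equation and dividing by exp(5*x) gives A = 1/32, so y_p = exp(5*x)/32.
General solution: y = exp(5*x)/32 + C1*cos(4*x)*exp(x) + C2*exp(x)*sin(4*x).
Apply the initial conditions: y(0) = 1/32 + C1 = -2 and y'(0) = 5/32 + C1 + 4*C2 = 3. Solving gives C1 = -65/32, C2 = 39/32.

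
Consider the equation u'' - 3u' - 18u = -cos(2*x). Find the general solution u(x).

u = 3*sin(2*x)/260 + 11*cos(2*x)/260 + C1*exp(-3*x) + C2*exp(6*x)

Characteristic equation r² - 3r - 18 = 0 factors as (r + 3)(r - 6) = 0, so r = -3, 6.
Hence u_h = C1*exp(-3*x) + C2*exp(6*x).
Try u_p = A*cos(2*x) + B*sin(2*x). Substituting and equating the coefficients of cos(2x) and sin(2x) gives A = 11/260, B = 3/260, so u_p = 3*sin(2*x)/260 + 11*cos(2*x)/260.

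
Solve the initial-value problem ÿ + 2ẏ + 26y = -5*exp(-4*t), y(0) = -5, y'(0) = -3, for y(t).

y = -5*exp(-4*t)/34 - 287*exp(-t)*sin(5*t)/170 - 165*cos(5*t)*exp(-t)/34

Characteristic equation r² + 2r + 26 = 0 has discriminant (2)² - 4·(26) = -100 < 0, so r = -1 ± 5i.
Hence y_h = C1*cos(5*t)*exp(-t) + C2*exp(-t)*sin(5*t).
Try y_p = A*exp(-4*t). Substituting into the equation and dividing by exp(-4*t) gives A = -5/34, so y_p = -5*exp(-4*t)/34.
General solution: y = -5*exp(-4*t)/34 + C1*cos(5*t)*exp(-t) + C2*exp(-t)*sin(5*t).
Apply the initial conditions: y(0) = -5/34 + C1 = -5 and y'(0) = 10/17 - C1 + 5*C2 = -3. Solving gives C1 = -165/34, C2 = -287/170.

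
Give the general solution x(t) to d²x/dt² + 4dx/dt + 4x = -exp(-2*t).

Characteristic equation r² + 4r + 4 = 0 has discriminant (4)² - 4·(4) = 0, so r = -2 is a repeated root.
Hence x_h = (C1 + C2*t)*exp(-2*t).
Since exp(-2*t) solves the homogeneous equation (r = -2 is a root of multiplicity 2), multiply the trial by t^2. Try x_p = A*t^2*exp(-2*t). Substituting into the equation and dividing by exp(-2*t) gives A = -1/2, so x_p = -t^2*exp(-2*t)/2.

x = C1*exp(-2*t) - t**2*exp(-2*t)/2 + C2*t*exp(-2*t)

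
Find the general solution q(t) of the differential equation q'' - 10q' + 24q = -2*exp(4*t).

Characteristic equation r² - 10r + 24 = 0 factors as (r - 4)(r - 6) = 0, so r = 4, 6.
Hence q_h = C1*exp(4*t) + C2*exp(6*t).
Since exp(4*t) solves the homogeneous equation (r = 4 is a root of multiplicity 1), multiply the trial by t. Try q_p = A*t*exp(4*t). Substituting into the equation and dividing by exp(4*t) gives A = 1, so q_p = t*exp(4*t).

q = C1*exp(4*t) + C2*exp(6*t) + t*exp(4*t)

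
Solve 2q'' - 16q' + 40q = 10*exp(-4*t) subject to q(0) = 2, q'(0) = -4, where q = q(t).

Divide through by 2: q'' - 8q' + 20q = 5*exp(-4*t).
Characteristic equation r² - 8r + 20 = 0 has discriminant (-8)² - 4·(20) = -16 < 0, so r = 4 ± 2i.
Hence q_h = C1*cos(2*t)*exp(4*t) + C2*exp(4*t)*sin(2*t).
Try q_p = A*exp(-4*t). Substituting into the equation and dividing by exp(-4*t) gives A = 5/68, so q_p = 5*exp(-4*t)/68.
General solution: q = 5*exp(-4*t)/68 + C1*cos(2*t)*exp(4*t) + C2*exp(4*t)*sin(2*t).
Apply the initial conditions: q(0) = 5/68 + C1 = 2 and q'(0) = -5/17 + 2*C2 + 4*C1 = -4. Solving gives C1 = 131/68, C2 = -97/17.

q = 5*exp(-4*t)/68 - 97*exp(4*t)*sin(2*t)/17 + 131*cos(2*t)*exp(4*t)/68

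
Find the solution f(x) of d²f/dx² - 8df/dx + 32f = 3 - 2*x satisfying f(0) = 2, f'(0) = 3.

Characteristic equation r² - 8r + 32 = 0 has discriminant (-8)² - 4·(32) = -64 < 0, so r = 4 ± 4i.
Hence f_h = C1*cos(4*x)*exp(4*x) + C2*exp(4*x)*sin(4*x).
For the particular solution try f_p = A0 + A1*x. Substituting and matching coefficients of each power of x gives A0 = 5/64, A1 = -1/16, so f_p = 5/64 - x/16.
General solution: f = 5/64 - x/16 + C1*cos(4*x)*exp(4*x) + C2*exp(4*x)*sin(4*x).
Apply the initial conditions: f(0) = 5/64 + C1 = 2 and f'(0) = -1/16 + 4*C1 + 4*C2 = 3. Solving gives C1 = 123/64, C2 = -37/32.

f = 5/64 - x/16 - 37*exp(4*x)*sin(4*x)/32 + 123*cos(4*x)*exp(4*x)/64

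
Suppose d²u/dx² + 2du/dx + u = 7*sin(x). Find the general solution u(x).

u = -7*cos(x)/2 + C1*exp(-x) + C2*x*exp(-x)

Characteristic equation r² + 2r + 1 = 0 has discriminant (2)² - 4·(1) = 0, so r = -1 is a repeated root.
Hence u_h = (C1 + C2*x)*exp(-x).
Try u_p = A*cos(x) + B*sin(x). Substituting and equating the coefficients of cos(x) and sin(x) gives A = -7/2, B = 0, so u_p = -7*cos(x)/2.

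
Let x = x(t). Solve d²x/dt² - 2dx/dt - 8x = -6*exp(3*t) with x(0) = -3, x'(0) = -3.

Characteristic equation r² - 2r - 8 = 0 factors as (r - 4)(r + 2) = 0, so r = 4, -2.
Hence x_h = C1*exp(4*t) + C2*exp(-2*t).
Try x_p = A*exp(3*t). Substituting into the equation and dividing by exp(3*t) gives A = 6/5, so x_p = 6*exp(3*t)/5.
General solution: x = 6*exp(3*t)/5 + C1*exp(4*t) + C2*exp(-2*t).
Apply the initial conditions: x(0) = 6/5 + C1 + C2 = -3 and x'(0) = 18/5 - 2*C2 + 4*C1 = -3. Solving gives C1 = -5/2, C2 = -17/10.

x = -17*exp(-2*t)/10 - 5*exp(4*t)/2 + 6*exp(3*t)/5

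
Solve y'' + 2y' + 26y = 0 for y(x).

y = C1*cos(5*x)*exp(-x) + C2*exp(-x)*sin(5*x)

Characteristic equation r² + 2r + 26 = 0 has discriminant (2)² - 4·(26) = -100 < 0, so r = -1 ± 5i.
Hence y_h = C1*cos(5*x)*exp(-x) + C2*exp(-x)*sin(5*x).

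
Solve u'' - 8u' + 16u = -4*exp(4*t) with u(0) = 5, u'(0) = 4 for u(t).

u = 5*exp(4*t) - 16*t*exp(4*t) - 2*t**2*exp(4*t)

Characteristic equation r² - 8r + 16 = 0 has discriminant (-8)² - 4·(16) = 0, so r = 4 is a repeated root.
Hence u_h = (C1 + C2*t)*exp(4*t).
Since exp(4*t) solves the homogeneous equation (r = 4 is a root of multiplicity 2), multiply the trial by t^2. Try u_p = A*t^2*exp(4*t). Substituting into the equation and dividing by exp(4*t) gives A = -2, so u_p = -2*t^2*exp(4*t).
General solution: u = C1*exp(4*t) - 2*t^2*exp(4*t) + C2*t*exp(4*t).
Apply the initial conditions: u(0) = C1 = 5 and u'(0) = C2 + 4*C1 = 4. Solving gives C1 = 5, C2 = -16.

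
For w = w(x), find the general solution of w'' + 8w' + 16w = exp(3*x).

Characteristic equation r² + 8r + 16 = 0 has discriminant (8)² - 4·(16) = 0, so r = -4 is a repeated root.
Hence w_h = (C1 + C2*x)*exp(-4*x).
Try w_p = A*exp(3*x). Substituting into the equation and dividing by exp(3*x) gives A = 1/49, so w_p = exp(3*x)/49.

w = exp(3*x)/49 + C1*exp(-4*x) + C2*x*exp(-4*x)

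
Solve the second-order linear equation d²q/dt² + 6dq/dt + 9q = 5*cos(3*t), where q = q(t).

Characteristic equation r² + 6r + 9 = 0 has discriminant (6)² - 4·(9) = 0, so r = -3 is a repeated root.
Hence q_h = (C1 + C2*t)*exp(-3*t).
Try q_p = A*cos(3*t) + B*sin(3*t). Substituting and equating the coefficients of cos(3t) and sin(3t) gives A = 0, B = 5/18, so q_p = 5*sin(3*t)/18.

q = 5*sin(3*t)/18 + C1*exp(-3*t) + C2*t*exp(-3*t)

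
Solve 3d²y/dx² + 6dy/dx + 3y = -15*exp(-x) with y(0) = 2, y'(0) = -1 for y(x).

y = 2*exp(-x) + x*exp(-x) - 5*x**2*exp(-x)/2

Divide through by 3: y'' + 2y' + y = -5*exp(-x).
Characteristic equation r² + 2r + 1 = 0 has discriminant (2)² - 4·(1) = 0, so r = -1 is a repeated root.
Hence y_h = (C1 + C2*x)*exp(-x).
Since exp(-x) solves the homogeneous equation (r = -1 is a root of multiplicity 2), multiply the trial by x^2. Try y_p = A*x^2*exp(-x). Substituting into the equation and dividing by exp(-x) gives A = -5/2, so y_p = -5*x^2*exp(-x)/2.
General solution: y = C1*exp(-x) - 5*x^2*exp(-x)/2 + C2*x*exp(-x).
Apply the initial conditions: y(0) = C1 = 2 and y'(0) = C2 - C1 = -1. Solving gives C1 = 2, C2 = 1.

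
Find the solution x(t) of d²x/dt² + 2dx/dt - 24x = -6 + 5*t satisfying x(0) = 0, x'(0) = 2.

x = 67/288 - 113*exp(-6*t)/360 - 5*t/24 + 13*exp(4*t)/160

Characteristic equation r² + 2r - 24 = 0 factors as (r - 4)(r + 6) = 0, so r = 4, -6.
Hence x_h = C1*exp(4*t) + C2*exp(-6*t).
For the particular solution try x_p = A0 + A1*t. Substituting and matching coefficients of each power of t gives A0 = 67/288, A1 = -5/24, so x_p = 67/288 - 5*t/24.
General solution: x = 67/288 - 5*t/24 + C1*exp(4*t) + C2*exp(-6*t).
Apply the initial conditions: x(0) = 67/288 + C1 + C2 = 0 and x'(0) = -5/24 - 6*C2 + 4*C1 = 2. Solving gives C1 = 13/160, C2 = -113/360.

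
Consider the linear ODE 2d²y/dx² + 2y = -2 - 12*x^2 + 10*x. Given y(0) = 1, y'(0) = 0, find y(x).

Divide through by 2: y'' + y = -1 - 6*x^2 + 5*x.
Characteristic equation r² + 1 = 0 has discriminant (0)² - 4·(1) = -4 < 0, so r = ± i.
Hence y_h = C1*cos(x) + C2*sin(x).
For the particular solution try y_p = A0 + A1*x + A2*x^2. Substituting and matching coefficients of each power of x gives A0 = 11, A1 = 5, A2 = -6, so y_p = 11 - 6*x^2 + 5*x.
General solution: y = 11 - 6*x^2 + 5*x + C1*cos(x) + C2*sin(x).
Apply the initial conditions: y(0) = 11 + C1 = 1 and y'(0) = 5 + C2 = 0. Solving gives C1 = -10, C2 = -5.

y = 11 - 10*cos(x) - 6*x**2 - 5*sin(x) + 5*x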